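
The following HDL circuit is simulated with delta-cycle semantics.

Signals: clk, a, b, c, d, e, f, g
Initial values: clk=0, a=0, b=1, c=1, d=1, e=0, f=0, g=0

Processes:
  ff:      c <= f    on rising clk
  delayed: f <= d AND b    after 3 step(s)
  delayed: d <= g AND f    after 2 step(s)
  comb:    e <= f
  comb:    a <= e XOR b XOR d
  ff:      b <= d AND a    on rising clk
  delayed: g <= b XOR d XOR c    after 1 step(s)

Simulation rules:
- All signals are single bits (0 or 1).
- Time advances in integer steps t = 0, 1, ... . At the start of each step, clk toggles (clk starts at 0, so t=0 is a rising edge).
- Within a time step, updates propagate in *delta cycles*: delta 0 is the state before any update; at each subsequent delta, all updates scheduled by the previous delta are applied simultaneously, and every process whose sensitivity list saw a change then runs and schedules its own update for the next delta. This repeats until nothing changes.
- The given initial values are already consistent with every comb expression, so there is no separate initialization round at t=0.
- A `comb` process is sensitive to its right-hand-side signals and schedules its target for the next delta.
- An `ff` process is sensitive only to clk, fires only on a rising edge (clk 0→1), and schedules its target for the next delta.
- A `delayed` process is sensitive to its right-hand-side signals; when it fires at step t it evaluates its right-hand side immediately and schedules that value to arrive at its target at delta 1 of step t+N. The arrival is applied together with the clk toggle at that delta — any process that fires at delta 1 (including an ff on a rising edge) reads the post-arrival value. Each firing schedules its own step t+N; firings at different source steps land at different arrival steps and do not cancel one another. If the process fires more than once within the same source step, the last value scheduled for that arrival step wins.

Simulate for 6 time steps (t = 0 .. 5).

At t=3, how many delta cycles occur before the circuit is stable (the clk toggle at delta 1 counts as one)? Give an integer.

2

[bits: c,b,e,clk,g,a,d,f]
t=0: Δ0=11000010 Δ1=11010010 Δ2=00010010 Δ3=00010110 | 3Δ
t=1: Δ0=00010110 Δ1=00001110 | 1Δ
t=2: Δ0=00001110 Δ1=00011110 Δ2=01011110 Δ3=01011010 | 3Δ
t=3: Δ0=01011010 Δ1=01000000 Δ2=01000100 | 2Δ
t=4: Δ0=01000100 Δ1=01011100 Δ2=00011100 Δ3=00011000 | 3Δ
t=5: Δ0=00011000 Δ1=00000001 Δ2=00100001 Δ3=00100101 | 3Δ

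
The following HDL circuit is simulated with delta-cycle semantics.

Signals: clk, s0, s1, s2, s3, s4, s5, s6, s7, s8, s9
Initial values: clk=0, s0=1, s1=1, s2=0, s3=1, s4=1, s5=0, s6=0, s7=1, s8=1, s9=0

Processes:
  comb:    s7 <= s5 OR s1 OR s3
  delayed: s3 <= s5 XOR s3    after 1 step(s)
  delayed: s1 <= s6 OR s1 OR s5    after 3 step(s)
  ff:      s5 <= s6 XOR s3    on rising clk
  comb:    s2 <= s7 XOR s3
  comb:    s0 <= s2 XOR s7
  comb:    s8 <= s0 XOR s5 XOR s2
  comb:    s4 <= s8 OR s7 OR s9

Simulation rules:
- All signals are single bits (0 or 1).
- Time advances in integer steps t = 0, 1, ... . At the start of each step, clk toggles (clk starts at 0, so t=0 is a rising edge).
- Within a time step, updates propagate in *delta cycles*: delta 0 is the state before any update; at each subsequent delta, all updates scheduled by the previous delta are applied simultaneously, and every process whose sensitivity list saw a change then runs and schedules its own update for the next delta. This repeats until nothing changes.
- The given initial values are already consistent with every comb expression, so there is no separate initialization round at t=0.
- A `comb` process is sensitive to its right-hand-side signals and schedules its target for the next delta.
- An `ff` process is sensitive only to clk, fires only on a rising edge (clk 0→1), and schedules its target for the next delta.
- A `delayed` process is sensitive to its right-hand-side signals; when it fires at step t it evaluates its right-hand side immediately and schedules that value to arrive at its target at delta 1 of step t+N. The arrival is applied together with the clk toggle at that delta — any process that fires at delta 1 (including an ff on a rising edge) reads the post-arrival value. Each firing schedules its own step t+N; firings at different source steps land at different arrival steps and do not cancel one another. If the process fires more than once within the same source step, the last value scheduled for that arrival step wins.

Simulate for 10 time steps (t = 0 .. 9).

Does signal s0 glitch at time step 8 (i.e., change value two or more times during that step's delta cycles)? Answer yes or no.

no

t0.Δ0 s6=0 s4=1 s2=0 clk=0 s3=1 s1=1 s9=0 s0=1 s5=0 s7=1 s8=1
t0.Δ1 s6=0 s4=1 s2=0 clk=1 s3=1 s1=1 s9=0 s0=1 s5=0 s7=1 s8=1
t0.Δ2 s6=0 s4=1 s2=0 clk=1 s3=1 s1=1 s9=0 s0=1 s5=1 s7=1 s8=1
t0.Δ3 s6=0 s4=1 s2=0 clk=1 s3=1 s1=1 s9=0 s0=1 s5=1 s7=1 s8=0
t1.Δ0 s6=0 s4=1 s2=0 clk=1 s3=1 s1=1 s9=0 s0=1 s5=1 s7=1 s8=0
t1.Δ1 s6=0 s4=1 s2=0 clk=0 s3=0 s1=1 s9=0 s0=1 s5=1 s7=1 s8=0
t1.Δ2 s6=0 s4=1 s2=1 clk=0 s3=0 s1=1 s9=0 s0=1 s5=1 s7=1 s8=0
t1.Δ3 s6=0 s4=1 s2=1 clk=0 s3=0 s1=1 s9=0 s0=0 s5=1 s7=1 s8=1
t1.Δ4 s6=0 s4=1 s2=1 clk=0 s3=0 s1=1 s9=0 s0=0 s5=1 s7=1 s8=0
t2.Δ0 s6=0 s4=1 s2=1 clk=0 s3=0 s1=1 s9=0 s0=0 s5=1 s7=1 s8=0
t2.Δ1 s6=0 s4=1 s2=1 clk=1 s3=1 s1=1 s9=0 s0=0 s5=1 s7=1 s8=0
t2.Δ2 s6=0 s4=1 s2=0 clk=1 s3=1 s1=1 s9=0 s0=0 s5=1 s7=1 s8=0
t2.Δ3 s6=0 s4=1 s2=0 clk=1 s3=1 s1=1 s9=0 s0=1 s5=1 s7=1 s8=1
t2.Δ4 s6=0 s4=1 s2=0 clk=1 s3=1 s1=1 s9=0 s0=1 s5=1 s7=1 s8=0
t3.Δ0 s6=0 s4=1 s2=0 clk=1 s3=1 s1=1 s9=0 s0=1 s5=1 s7=1 s8=0
t3.Δ1 s6=0 s4=1 s2=0 clk=0 s3=0 s1=1 s9=0 s0=1 s5=1 s7=1 s8=0
t3.Δ2 s6=0 s4=1 s2=1 clk=0 s3=0 s1=1 s9=0 s0=1 s5=1 s7=1 s8=0
t3.Δ3 s6=0 s4=1 s2=1 clk=0 s3=0 s1=1 s9=0 s0=0 s5=1 s7=1 s8=1
t3.Δ4 s6=0 s4=1 s2=1 clk=0 s3=0 s1=1 s9=0 s0=0 s5=1 s7=1 s8=0
t4.Δ0 s6=0 s4=1 s2=1 clk=0 s3=0 s1=1 s9=0 s0=0 s5=1 s7=1 s8=0
t4.Δ1 s6=0 s4=1 s2=1 clk=1 s3=1 s1=1 s9=0 s0=0 s5=1 s7=1 s8=0
t4.Δ2 s6=0 s4=1 s2=0 clk=1 s3=1 s1=1 s9=0 s0=0 s5=1 s7=1 s8=0
t4.Δ3 s6=0 s4=1 s2=0 clk=1 s3=1 s1=1 s9=0 s0=1 s5=1 s7=1 s8=1
t4.Δ4 s6=0 s4=1 s2=0 clk=1 s3=1 s1=1 s9=0 s0=1 s5=1 s7=1 s8=0
t5.Δ0 s6=0 s4=1 s2=0 clk=1 s3=1 s1=1 s9=0 s0=1 s5=1 s7=1 s8=0
t5.Δ1 s6=0 s4=1 s2=0 clk=0 s3=0 s1=1 s9=0 s0=1 s5=1 s7=1 s8=0
t5.Δ2 s6=0 s4=1 s2=1 clk=0 s3=0 s1=1 s9=0 s0=1 s5=1 s7=1 s8=0
t5.Δ3 s6=0 s4=1 s2=1 clk=0 s3=0 s1=1 s9=0 s0=0 s5=1 s7=1 s8=1
t5.Δ4 s6=0 s4=1 s2=1 clk=0 s3=0 s1=1 s9=0 s0=0 s5=1 s7=1 s8=0
t6.Δ0 s6=0 s4=1 s2=1 clk=0 s3=0 s1=1 s9=0 s0=0 s5=1 s7=1 s8=0
t6.Δ1 s6=0 s4=1 s2=1 clk=1 s3=1 s1=1 s9=0 s0=0 s5=1 s7=1 s8=0
t6.Δ2 s6=0 s4=1 s2=0 clk=1 s3=1 s1=1 s9=0 s0=0 s5=1 s7=1 s8=0
t6.Δ3 s6=0 s4=1 s2=0 clk=1 s3=1 s1=1 s9=0 s0=1 s5=1 s7=1 s8=1
t6.Δ4 s6=0 s4=1 s2=0 clk=1 s3=1 s1=1 s9=0 s0=1 s5=1 s7=1 s8=0
t7.Δ0 s6=0 s4=1 s2=0 clk=1 s3=1 s1=1 s9=0 s0=1 s5=1 s7=1 s8=0
t7.Δ1 s6=0 s4=1 s2=0 clk=0 s3=0 s1=1 s9=0 s0=1 s5=1 s7=1 s8=0
t7.Δ2 s6=0 s4=1 s2=1 clk=0 s3=0 s1=1 s9=0 s0=1 s5=1 s7=1 s8=0
t7.Δ3 s6=0 s4=1 s2=1 clk=0 s3=0 s1=1 s9=0 s0=0 s5=1 s7=1 s8=1
t7.Δ4 s6=0 s4=1 s2=1 clk=0 s3=0 s1=1 s9=0 s0=0 s5=1 s7=1 s8=0
t8.Δ0 s6=0 s4=1 s2=1 clk=0 s3=0 s1=1 s9=0 s0=0 s5=1 s7=1 s8=0
t8.Δ1 s6=0 s4=1 s2=1 clk=1 s3=1 s1=1 s9=0 s0=0 s5=1 s7=1 s8=0
t8.Δ2 s6=0 s4=1 s2=0 clk=1 s3=1 s1=1 s9=0 s0=0 s5=1 s7=1 s8=0
t8.Δ3 s6=0 s4=1 s2=0 clk=1 s3=1 s1=1 s9=0 s0=1 s5=1 s7=1 s8=1
t8.Δ4 s6=0 s4=1 s2=0 clk=1 s3=1 s1=1 s9=0 s0=1 s5=1 s7=1 s8=0
t9.Δ0 s6=0 s4=1 s2=0 clk=1 s3=1 s1=1 s9=0 s0=1 s5=1 s7=1 s8=0
t9.Δ1 s6=0 s4=1 s2=0 clk=0 s3=0 s1=1 s9=0 s0=1 s5=1 s7=1 s8=0
t9.Δ2 s6=0 s4=1 s2=1 clk=0 s3=0 s1=1 s9=0 s0=1 s5=1 s7=1 s8=0
t9.Δ3 s6=0 s4=1 s2=1 clk=0 s3=0 s1=1 s9=0 s0=0 s5=1 s7=1 s8=1
t9.Δ4 s6=0 s4=1 s2=1 clk=0 s3=0 s1=1 s9=0 s0=0 s5=1 s7=1 s8=0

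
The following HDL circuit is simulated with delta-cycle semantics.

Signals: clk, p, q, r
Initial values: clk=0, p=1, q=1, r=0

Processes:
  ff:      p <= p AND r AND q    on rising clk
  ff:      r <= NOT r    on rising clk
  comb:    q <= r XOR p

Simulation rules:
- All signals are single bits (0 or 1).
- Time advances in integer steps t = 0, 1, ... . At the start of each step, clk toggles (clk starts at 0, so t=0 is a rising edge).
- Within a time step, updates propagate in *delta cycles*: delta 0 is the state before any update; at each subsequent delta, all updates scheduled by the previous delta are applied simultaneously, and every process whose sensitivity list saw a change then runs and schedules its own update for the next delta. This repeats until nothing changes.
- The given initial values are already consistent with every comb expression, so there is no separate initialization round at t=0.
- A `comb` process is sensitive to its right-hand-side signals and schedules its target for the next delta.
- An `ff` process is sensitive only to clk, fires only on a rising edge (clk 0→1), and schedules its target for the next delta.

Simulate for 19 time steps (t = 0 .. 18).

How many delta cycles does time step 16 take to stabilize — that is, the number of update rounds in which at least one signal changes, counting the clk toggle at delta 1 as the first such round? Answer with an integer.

t0.Δ0 p=1 r=0 clk=0 q=1
t0.Δ1 p=1 r=0 clk=1 q=1
t0.Δ2 p=0 r=1 clk=1 q=1
t1.Δ0 p=0 r=1 clk=1 q=1
t1.Δ1 p=0 r=1 clk=0 q=1
t2.Δ0 p=0 r=1 clk=0 q=1
t2.Δ1 p=0 r=1 clk=1 q=1
t2.Δ2 p=0 r=0 clk=1 q=1
t2.Δ3 p=0 r=0 clk=1 q=0
t3.Δ0 p=0 r=0 clk=1 q=0
t3.Δ1 p=0 r=0 clk=0 q=0
t4.Δ0 p=0 r=0 clk=0 q=0
t4.Δ1 p=0 r=0 clk=1 q=0
t4.Δ2 p=0 r=1 clk=1 q=0
t4.Δ3 p=0 r=1 clk=1 q=1
t5.Δ0 p=0 r=1 clk=1 q=1
t5.Δ1 p=0 r=1 clk=0 q=1
t6.Δ0 p=0 r=1 clk=0 q=1
t6.Δ1 p=0 r=1 clk=1 q=1
t6.Δ2 p=0 r=0 clk=1 q=1
t6.Δ3 p=0 r=0 clk=1 q=0
t7.Δ0 p=0 r=0 clk=1 q=0
t7.Δ1 p=0 r=0 clk=0 q=0
t8.Δ0 p=0 r=0 clk=0 q=0
t8.Δ1 p=0 r=0 clk=1 q=0
t8.Δ2 p=0 r=1 clk=1 q=0
t8.Δ3 p=0 r=1 clk=1 q=1
t9.Δ0 p=0 r=1 clk=1 q=1
t9.Δ1 p=0 r=1 clk=0 q=1
t10.Δ0 p=0 r=1 clk=0 q=1
t10.Δ1 p=0 r=1 clk=1 q=1
t10.Δ2 p=0 r=0 clk=1 q=1
t10.Δ3 p=0 r=0 clk=1 q=0
t11.Δ0 p=0 r=0 clk=1 q=0
t11.Δ1 p=0 r=0 clk=0 q=0
t12.Δ0 p=0 r=0 clk=0 q=0
t12.Δ1 p=0 r=0 clk=1 q=0
t12.Δ2 p=0 r=1 clk=1 q=0
t12.Δ3 p=0 r=1 clk=1 q=1
t13.Δ0 p=0 r=1 clk=1 q=1
t13.Δ1 p=0 r=1 clk=0 q=1
t14.Δ0 p=0 r=1 clk=0 q=1
t14.Δ1 p=0 r=1 clk=1 q=1
t14.Δ2 p=0 r=0 clk=1 q=1
t14.Δ3 p=0 r=0 clk=1 q=0
t15.Δ0 p=0 r=0 clk=1 q=0
t15.Δ1 p=0 r=0 clk=0 q=0
t16.Δ0 p=0 r=0 clk=0 q=0
t16.Δ1 p=0 r=0 clk=1 q=0
t16.Δ2 p=0 r=1 clk=1 q=0
t16.Δ3 p=0 r=1 clk=1 q=1
t17.Δ0 p=0 r=1 clk=1 q=1
t17.Δ1 p=0 r=1 clk=0 q=1
t18.Δ0 p=0 r=1 clk=0 q=1
t18.Δ1 p=0 r=1 clk=1 q=1
t18.Δ2 p=0 r=0 clk=1 q=1
t18.Δ3 p=0 r=0 clk=1 q=0

3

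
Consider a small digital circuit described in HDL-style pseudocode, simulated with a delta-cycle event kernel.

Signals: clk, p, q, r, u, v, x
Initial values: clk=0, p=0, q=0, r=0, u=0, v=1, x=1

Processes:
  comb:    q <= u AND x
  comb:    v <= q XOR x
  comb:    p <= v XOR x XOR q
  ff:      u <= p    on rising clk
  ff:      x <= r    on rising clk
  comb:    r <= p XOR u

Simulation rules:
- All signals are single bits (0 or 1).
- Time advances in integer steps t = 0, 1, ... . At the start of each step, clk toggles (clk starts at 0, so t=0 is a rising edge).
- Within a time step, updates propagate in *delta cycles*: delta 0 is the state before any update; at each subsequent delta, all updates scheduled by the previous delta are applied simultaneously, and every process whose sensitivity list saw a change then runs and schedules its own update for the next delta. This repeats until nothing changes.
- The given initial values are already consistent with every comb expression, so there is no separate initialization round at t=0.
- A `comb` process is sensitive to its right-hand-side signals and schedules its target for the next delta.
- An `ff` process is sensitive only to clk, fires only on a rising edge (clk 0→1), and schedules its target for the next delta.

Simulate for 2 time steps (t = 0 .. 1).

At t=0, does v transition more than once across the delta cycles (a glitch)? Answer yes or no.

t=0 Δ0: r=0 v=1 q=0 p=0 clk=0 u=0 x=1
  Δ1: clk:0→1
  Δ2: x:1→0
  Δ3: v:1→0, p:0→1
  Δ4: r:0→1, p:1→0
  Δ5: r:1→0
  (5Δ to stable)
t=1 Δ0: r=0 v=0 q=0 p=0 clk=1 u=0 x=0
  Δ1: clk:1→0
  (1Δ to stable)

no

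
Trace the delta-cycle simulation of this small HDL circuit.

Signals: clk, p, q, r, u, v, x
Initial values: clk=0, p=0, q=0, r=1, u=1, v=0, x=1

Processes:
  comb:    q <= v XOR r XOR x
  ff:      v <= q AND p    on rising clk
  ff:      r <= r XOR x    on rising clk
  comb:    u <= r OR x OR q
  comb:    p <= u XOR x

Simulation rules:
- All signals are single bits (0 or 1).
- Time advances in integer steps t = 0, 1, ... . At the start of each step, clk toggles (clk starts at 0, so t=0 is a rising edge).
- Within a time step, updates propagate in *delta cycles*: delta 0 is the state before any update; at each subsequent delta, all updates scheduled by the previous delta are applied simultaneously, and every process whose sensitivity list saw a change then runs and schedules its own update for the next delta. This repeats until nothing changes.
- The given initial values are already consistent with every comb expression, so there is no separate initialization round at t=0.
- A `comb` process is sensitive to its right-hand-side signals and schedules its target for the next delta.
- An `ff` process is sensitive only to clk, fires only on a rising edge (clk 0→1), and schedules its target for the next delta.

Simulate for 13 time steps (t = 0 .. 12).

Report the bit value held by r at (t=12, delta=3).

0

[bits: p,r,q,clk,u,v,x]
t=0: Δ0=0100101 Δ1=0101101 Δ2=0001101 Δ3=0011101 | 3Δ
t=1: Δ0=0011101 Δ1=0010101 | 1Δ
t=2: Δ0=0010101 Δ1=0011101 Δ2=0111101 Δ3=0101101 | 3Δ
t=3: Δ0=0101101 Δ1=0100101 | 1Δ
t=4: Δ0=0100101 Δ1=0101101 Δ2=0001101 Δ3=0011101 | 3Δ
t=5: Δ0=0011101 Δ1=0010101 | 1Δ
t=6: Δ0=0010101 Δ1=0011101 Δ2=0111101 Δ3=0101101 | 3Δ
t=7: Δ0=0101101 Δ1=0100101 | 1Δ
t=8: Δ0=0100101 Δ1=0101101 Δ2=0001101 Δ3=0011101 | 3Δ
t=9: Δ0=0011101 Δ1=0010101 | 1Δ
t=10: Δ0=0010101 Δ1=0011101 Δ2=0111101 Δ3=0101101 | 3Δ
t=11: Δ0=0101101 Δ1=0100101 | 1Δ
t=12: Δ0=0100101 Δ1=0101101 Δ2=0001101 Δ3=0011101 | 3Δ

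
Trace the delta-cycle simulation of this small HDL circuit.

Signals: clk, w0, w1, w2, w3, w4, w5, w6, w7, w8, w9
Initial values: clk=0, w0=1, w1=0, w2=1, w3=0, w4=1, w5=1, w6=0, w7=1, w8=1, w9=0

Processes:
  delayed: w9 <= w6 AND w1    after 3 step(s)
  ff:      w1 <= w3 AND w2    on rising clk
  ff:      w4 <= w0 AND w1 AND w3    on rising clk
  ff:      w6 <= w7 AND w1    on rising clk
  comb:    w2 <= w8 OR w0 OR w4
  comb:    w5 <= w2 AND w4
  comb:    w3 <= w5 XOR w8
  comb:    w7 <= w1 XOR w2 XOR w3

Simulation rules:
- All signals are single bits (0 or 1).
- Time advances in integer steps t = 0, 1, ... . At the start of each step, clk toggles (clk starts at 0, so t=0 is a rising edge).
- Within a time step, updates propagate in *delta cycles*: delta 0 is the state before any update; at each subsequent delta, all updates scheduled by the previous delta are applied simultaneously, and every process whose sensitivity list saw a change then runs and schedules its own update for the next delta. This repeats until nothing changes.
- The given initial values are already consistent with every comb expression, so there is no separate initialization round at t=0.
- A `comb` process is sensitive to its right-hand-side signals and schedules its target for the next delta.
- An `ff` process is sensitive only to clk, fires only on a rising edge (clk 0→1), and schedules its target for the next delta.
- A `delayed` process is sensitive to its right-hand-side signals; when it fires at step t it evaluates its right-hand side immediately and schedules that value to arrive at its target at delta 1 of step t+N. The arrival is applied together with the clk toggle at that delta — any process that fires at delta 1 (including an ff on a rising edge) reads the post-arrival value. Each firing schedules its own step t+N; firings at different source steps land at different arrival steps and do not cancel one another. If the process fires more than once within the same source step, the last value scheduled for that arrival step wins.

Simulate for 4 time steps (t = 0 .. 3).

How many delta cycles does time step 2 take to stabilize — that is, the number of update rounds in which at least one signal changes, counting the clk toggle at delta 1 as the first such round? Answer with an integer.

3

t0.Δ0 w2=1 w4=1 w9=0 w8=1 w1=0 w3=0 w7=1 w0=1 w5=1 w6=0 clk=0
t0.Δ1 w2=1 w4=1 w9=0 w8=1 w1=0 w3=0 w7=1 w0=1 w5=1 w6=0 clk=1
t0.Δ2 w2=1 w4=0 w9=0 w8=1 w1=0 w3=0 w7=1 w0=1 w5=1 w6=0 clk=1
t0.Δ3 w2=1 w4=0 w9=0 w8=1 w1=0 w3=0 w7=1 w0=1 w5=0 w6=0 clk=1
t0.Δ4 w2=1 w4=0 w9=0 w8=1 w1=0 w3=1 w7=1 w0=1 w5=0 w6=0 clk=1
t0.Δ5 w2=1 w4=0 w9=0 w8=1 w1=0 w3=1 w7=0 w0=1 w5=0 w6=0 clk=1
t1.Δ0 w2=1 w4=0 w9=0 w8=1 w1=0 w3=1 w7=0 w0=1 w5=0 w6=0 clk=1
t1.Δ1 w2=1 w4=0 w9=0 w8=1 w1=0 w3=1 w7=0 w0=1 w5=0 w6=0 clk=0
t2.Δ0 w2=1 w4=0 w9=0 w8=1 w1=0 w3=1 w7=0 w0=1 w5=0 w6=0 clk=0
t2.Δ1 w2=1 w4=0 w9=0 w8=1 w1=0 w3=1 w7=0 w0=1 w5=0 w6=0 clk=1
t2.Δ2 w2=1 w4=0 w9=0 w8=1 w1=1 w3=1 w7=0 w0=1 w5=0 w6=0 clk=1
t2.Δ3 w2=1 w4=0 w9=0 w8=1 w1=1 w3=1 w7=1 w0=1 w5=0 w6=0 clk=1
t3.Δ0 w2=1 w4=0 w9=0 w8=1 w1=1 w3=1 w7=1 w0=1 w5=0 w6=0 clk=1
t3.Δ1 w2=1 w4=0 w9=0 w8=1 w1=1 w3=1 w7=1 w0=1 w5=0 w6=0 clk=0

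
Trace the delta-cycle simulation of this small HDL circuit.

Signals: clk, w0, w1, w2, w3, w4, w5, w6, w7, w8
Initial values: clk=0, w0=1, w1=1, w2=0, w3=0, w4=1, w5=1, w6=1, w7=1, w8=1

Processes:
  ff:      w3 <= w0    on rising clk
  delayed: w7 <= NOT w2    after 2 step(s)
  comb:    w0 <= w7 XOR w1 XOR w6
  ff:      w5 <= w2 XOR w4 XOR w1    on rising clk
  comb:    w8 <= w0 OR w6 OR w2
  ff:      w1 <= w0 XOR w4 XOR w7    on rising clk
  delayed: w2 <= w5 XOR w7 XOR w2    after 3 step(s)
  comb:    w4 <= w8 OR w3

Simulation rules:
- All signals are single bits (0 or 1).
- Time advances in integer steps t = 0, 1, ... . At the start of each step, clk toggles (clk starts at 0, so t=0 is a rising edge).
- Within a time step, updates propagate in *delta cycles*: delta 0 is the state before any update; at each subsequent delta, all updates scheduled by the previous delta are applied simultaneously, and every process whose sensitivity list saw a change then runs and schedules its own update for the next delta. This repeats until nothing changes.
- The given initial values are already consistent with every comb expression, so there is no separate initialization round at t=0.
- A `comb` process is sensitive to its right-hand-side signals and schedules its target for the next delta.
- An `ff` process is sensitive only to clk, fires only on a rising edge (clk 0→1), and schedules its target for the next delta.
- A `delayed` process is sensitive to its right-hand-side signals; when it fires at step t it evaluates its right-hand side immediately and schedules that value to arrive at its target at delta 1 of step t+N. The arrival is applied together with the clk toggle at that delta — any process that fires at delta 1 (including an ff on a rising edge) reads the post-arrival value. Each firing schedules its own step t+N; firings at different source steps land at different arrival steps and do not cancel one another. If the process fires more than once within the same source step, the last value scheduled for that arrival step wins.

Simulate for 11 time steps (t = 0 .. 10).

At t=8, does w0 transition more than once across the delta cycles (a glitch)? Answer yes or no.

yes

t0.Δ0 w0=1 w2=0 w4=1 w6=1 w7=1 w8=1 w1=1 w3=0 clk=0 w5=1
t0.Δ1 w0=1 w2=0 w4=1 w6=1 w7=1 w8=1 w1=1 w3=0 clk=1 w5=1
t0.Δ2 w0=1 w2=0 w4=1 w6=1 w7=1 w8=1 w1=1 w3=1 clk=1 w5=0
t1.Δ0 w0=1 w2=0 w4=1 w6=1 w7=1 w8=1 w1=1 w3=1 clk=1 w5=0
t1.Δ1 w0=1 w2=0 w4=1 w6=1 w7=1 w8=1 w1=1 w3=1 clk=0 w5=0
t2.Δ0 w0=1 w2=0 w4=1 w6=1 w7=1 w8=1 w1=1 w3=1 clk=0 w5=0
t2.Δ1 w0=1 w2=0 w4=1 w6=1 w7=1 w8=1 w1=1 w3=1 clk=1 w5=0
t3.Δ0 w0=1 w2=0 w4=1 w6=1 w7=1 w8=1 w1=1 w3=1 clk=1 w5=0
t3.Δ1 w0=1 w2=1 w4=1 w6=1 w7=1 w8=1 w1=1 w3=1 clk=0 w5=0
t4.Δ0 w0=1 w2=1 w4=1 w6=1 w7=1 w8=1 w1=1 w3=1 clk=0 w5=0
t4.Δ1 w0=1 w2=1 w4=1 w6=1 w7=1 w8=1 w1=1 w3=1 clk=1 w5=0
t4.Δ2 w0=1 w2=1 w4=1 w6=1 w7=1 w8=1 w1=1 w3=1 clk=1 w5=1
t5.Δ0 w0=1 w2=1 w4=1 w6=1 w7=1 w8=1 w1=1 w3=1 clk=1 w5=1
t5.Δ1 w0=1 w2=1 w4=1 w6=1 w7=0 w8=1 w1=1 w3=1 clk=0 w5=1
t5.Δ2 w0=0 w2=1 w4=1 w6=1 w7=0 w8=1 w1=1 w3=1 clk=0 w5=1
t6.Δ0 w0=0 w2=1 w4=1 w6=1 w7=0 w8=1 w1=1 w3=1 clk=0 w5=1
t6.Δ1 w0=0 w2=0 w4=1 w6=1 w7=0 w8=1 w1=1 w3=1 clk=1 w5=1
t6.Δ2 w0=0 w2=0 w4=1 w6=1 w7=0 w8=1 w1=1 w3=0 clk=1 w5=0
t7.Δ0 w0=0 w2=0 w4=1 w6=1 w7=0 w8=1 w1=1 w3=0 clk=1 w5=0
t7.Δ1 w0=0 w2=1 w4=1 w6=1 w7=0 w8=1 w1=1 w3=0 clk=0 w5=0
t8.Δ0 w0=0 w2=1 w4=1 w6=1 w7=0 w8=1 w1=1 w3=0 clk=0 w5=0
t8.Δ1 w0=0 w2=0 w4=1 w6=1 w7=1 w8=1 w1=1 w3=0 clk=1 w5=0
t8.Δ2 w0=1 w2=0 w4=1 w6=1 w7=1 w8=1 w1=0 w3=0 clk=1 w5=0
t8.Δ3 w0=0 w2=0 w4=1 w6=1 w7=1 w8=1 w1=0 w3=0 clk=1 w5=0
t9.Δ0 w0=0 w2=0 w4=1 w6=1 w7=1 w8=1 w1=0 w3=0 clk=1 w5=0
t9.Δ1 w0=0 w2=0 w4=1 w6=1 w7=0 w8=1 w1=0 w3=0 clk=0 w5=0
t9.Δ2 w0=1 w2=0 w4=1 w6=1 w7=0 w8=1 w1=0 w3=0 clk=0 w5=0
t10.Δ0 w0=1 w2=0 w4=1 w6=1 w7=0 w8=1 w1=0 w3=0 clk=0 w5=0
t10.Δ1 w0=1 w2=1 w4=1 w6=1 w7=1 w8=1 w1=0 w3=0 clk=1 w5=0
t10.Δ2 w0=0 w2=1 w4=1 w6=1 w7=1 w8=1 w1=1 w3=1 clk=1 w5=0
t10.Δ3 w0=1 w2=1 w4=1 w6=1 w7=1 w8=1 w1=1 w3=1 clk=1 w5=0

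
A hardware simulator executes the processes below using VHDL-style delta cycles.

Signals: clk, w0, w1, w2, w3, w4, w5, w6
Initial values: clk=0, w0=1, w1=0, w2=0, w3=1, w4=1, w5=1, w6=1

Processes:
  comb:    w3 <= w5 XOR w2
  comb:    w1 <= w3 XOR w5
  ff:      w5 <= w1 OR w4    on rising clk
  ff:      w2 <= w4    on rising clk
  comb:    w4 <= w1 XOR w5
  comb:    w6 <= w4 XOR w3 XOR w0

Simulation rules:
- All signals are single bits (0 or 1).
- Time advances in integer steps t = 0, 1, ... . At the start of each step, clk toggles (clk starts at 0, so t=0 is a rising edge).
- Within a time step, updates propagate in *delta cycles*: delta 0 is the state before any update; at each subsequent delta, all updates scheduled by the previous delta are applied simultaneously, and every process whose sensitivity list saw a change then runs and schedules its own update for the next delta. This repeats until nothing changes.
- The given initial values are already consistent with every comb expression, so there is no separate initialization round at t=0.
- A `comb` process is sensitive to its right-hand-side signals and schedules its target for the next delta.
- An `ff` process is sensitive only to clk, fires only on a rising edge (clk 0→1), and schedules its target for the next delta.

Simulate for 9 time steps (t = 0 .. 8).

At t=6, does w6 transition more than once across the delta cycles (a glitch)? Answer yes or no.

yes

t0.Δ0 w3=1 w6=1 w2=0 clk=0 w0=1 w5=1 w4=1 w1=0
t0.Δ1 w3=1 w6=1 w2=0 clk=1 w0=1 w5=1 w4=1 w1=0
t0.Δ2 w3=1 w6=1 w2=1 clk=1 w0=1 w5=1 w4=1 w1=0
t0.Δ3 w3=0 w6=1 w2=1 clk=1 w0=1 w5=1 w4=1 w1=0
t0.Δ4 w3=0 w6=0 w2=1 clk=1 w0=1 w5=1 w4=1 w1=1
t0.Δ5 w3=0 w6=0 w2=1 clk=1 w0=1 w5=1 w4=0 w1=1
t0.Δ6 w3=0 w6=1 w2=1 clk=1 w0=1 w5=1 w4=0 w1=1
t1.Δ0 w3=0 w6=1 w2=1 clk=1 w0=1 w5=1 w4=0 w1=1
t1.Δ1 w3=0 w6=1 w2=1 clk=0 w0=1 w5=1 w4=0 w1=1
t2.Δ0 w3=0 w6=1 w2=1 clk=0 w0=1 w5=1 w4=0 w1=1
t2.Δ1 w3=0 w6=1 w2=1 clk=1 w0=1 w5=1 w4=0 w1=1
t2.Δ2 w3=0 w6=1 w2=0 clk=1 w0=1 w5=1 w4=0 w1=1
t2.Δ3 w3=1 w6=1 w2=0 clk=1 w0=1 w5=1 w4=0 w1=1
t2.Δ4 w3=1 w6=0 w2=0 clk=1 w0=1 w5=1 w4=0 w1=0
t2.Δ5 w3=1 w6=0 w2=0 clk=1 w0=1 w5=1 w4=1 w1=0
t2.Δ6 w3=1 w6=1 w2=0 clk=1 w0=1 w5=1 w4=1 w1=0
t3.Δ0 w3=1 w6=1 w2=0 clk=1 w0=1 w5=1 w4=1 w1=0
t3.Δ1 w3=1 w6=1 w2=0 clk=0 w0=1 w5=1 w4=1 w1=0
t4.Δ0 w3=1 w6=1 w2=0 clk=0 w0=1 w5=1 w4=1 w1=0
t4.Δ1 w3=1 w6=1 w2=0 clk=1 w0=1 w5=1 w4=1 w1=0
t4.Δ2 w3=1 w6=1 w2=1 clk=1 w0=1 w5=1 w4=1 w1=0
t4.Δ3 w3=0 w6=1 w2=1 clk=1 w0=1 w5=1 w4=1 w1=0
t4.Δ4 w3=0 w6=0 w2=1 clk=1 w0=1 w5=1 w4=1 w1=1
t4.Δ5 w3=0 w6=0 w2=1 clk=1 w0=1 w5=1 w4=0 w1=1
t4.Δ6 w3=0 w6=1 w2=1 clk=1 w0=1 w5=1 w4=0 w1=1
t5.Δ0 w3=0 w6=1 w2=1 clk=1 w0=1 w5=1 w4=0 w1=1
t5.Δ1 w3=0 w6=1 w2=1 clk=0 w0=1 w5=1 w4=0 w1=1
t6.Δ0 w3=0 w6=1 w2=1 clk=0 w0=1 w5=1 w4=0 w1=1
t6.Δ1 w3=0 w6=1 w2=1 clk=1 w0=1 w5=1 w4=0 w1=1
t6.Δ2 w3=0 w6=1 w2=0 clk=1 w0=1 w5=1 w4=0 w1=1
t6.Δ3 w3=1 w6=1 w2=0 clk=1 w0=1 w5=1 w4=0 w1=1
t6.Δ4 w3=1 w6=0 w2=0 clk=1 w0=1 w5=1 w4=0 w1=0
t6.Δ5 w3=1 w6=0 w2=0 clk=1 w0=1 w5=1 w4=1 w1=0
t6.Δ6 w3=1 w6=1 w2=0 clk=1 w0=1 w5=1 w4=1 w1=0
t7.Δ0 w3=1 w6=1 w2=0 clk=1 w0=1 w5=1 w4=1 w1=0
t7.Δ1 w3=1 w6=1 w2=0 clk=0 w0=1 w5=1 w4=1 w1=0
t8.Δ0 w3=1 w6=1 w2=0 clk=0 w0=1 w5=1 w4=1 w1=0
t8.Δ1 w3=1 w6=1 w2=0 clk=1 w0=1 w5=1 w4=1 w1=0
t8.Δ2 w3=1 w6=1 w2=1 clk=1 w0=1 w5=1 w4=1 w1=0
t8.Δ3 w3=0 w6=1 w2=1 clk=1 w0=1 w5=1 w4=1 w1=0
t8.Δ4 w3=0 w6=0 w2=1 clk=1 w0=1 w5=1 w4=1 w1=1
t8.Δ5 w3=0 w6=0 w2=1 clk=1 w0=1 w5=1 w4=0 w1=1
t8.Δ6 w3=0 w6=1 w2=1 clk=1 w0=1 w5=1 w4=0 w1=1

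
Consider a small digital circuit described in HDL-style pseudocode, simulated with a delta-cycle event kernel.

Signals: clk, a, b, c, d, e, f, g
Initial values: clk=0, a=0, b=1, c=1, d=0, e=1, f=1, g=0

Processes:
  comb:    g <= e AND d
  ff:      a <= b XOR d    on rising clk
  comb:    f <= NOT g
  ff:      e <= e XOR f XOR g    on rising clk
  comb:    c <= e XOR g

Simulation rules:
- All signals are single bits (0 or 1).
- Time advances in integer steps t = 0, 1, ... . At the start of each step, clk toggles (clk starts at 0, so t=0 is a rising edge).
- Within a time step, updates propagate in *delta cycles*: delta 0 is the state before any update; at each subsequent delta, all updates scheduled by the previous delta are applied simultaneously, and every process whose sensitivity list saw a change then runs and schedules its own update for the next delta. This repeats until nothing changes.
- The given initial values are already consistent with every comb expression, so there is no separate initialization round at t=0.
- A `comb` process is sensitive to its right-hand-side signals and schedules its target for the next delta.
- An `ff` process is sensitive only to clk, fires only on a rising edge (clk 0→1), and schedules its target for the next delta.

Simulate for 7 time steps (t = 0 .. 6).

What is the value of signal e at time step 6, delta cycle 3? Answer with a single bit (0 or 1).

t=0 Δ0: a=0 g=0 b=1 d=0 f=1 c=1 clk=0 e=1
  Δ1: clk:0→1
  Δ2: a:0→1, e:1→0
  Δ3: c:1→0
  (3Δ to stable)
t=1 Δ0: a=1 g=0 b=1 d=0 f=1 c=0 clk=1 e=0
  Δ1: clk:1→0
  (1Δ to stable)
t=2 Δ0: a=1 g=0 b=1 d=0 f=1 c=0 clk=0 e=0
  Δ1: clk:0→1
  Δ2: e:0→1
  Δ3: c:0→1
  (3Δ to stable)
t=3 Δ0: a=1 g=0 b=1 d=0 f=1 c=1 clk=1 e=1
  Δ1: clk:1→0
  (1Δ to stable)
t=4 Δ0: a=1 g=0 b=1 d=0 f=1 c=1 clk=0 e=1
  Δ1: clk:0→1
  Δ2: e:1→0
  Δ3: c:1→0
  (3Δ to stable)
t=5 Δ0: a=1 g=0 b=1 d=0 f=1 c=0 clk=1 e=0
  Δ1: clk:1→0
  (1Δ to stable)
t=6 Δ0: a=1 g=0 b=1 d=0 f=1 c=0 clk=0 e=0
  Δ1: clk:0→1
  Δ2: e:0→1
  Δ3: c:0→1
  (3Δ to stable)

1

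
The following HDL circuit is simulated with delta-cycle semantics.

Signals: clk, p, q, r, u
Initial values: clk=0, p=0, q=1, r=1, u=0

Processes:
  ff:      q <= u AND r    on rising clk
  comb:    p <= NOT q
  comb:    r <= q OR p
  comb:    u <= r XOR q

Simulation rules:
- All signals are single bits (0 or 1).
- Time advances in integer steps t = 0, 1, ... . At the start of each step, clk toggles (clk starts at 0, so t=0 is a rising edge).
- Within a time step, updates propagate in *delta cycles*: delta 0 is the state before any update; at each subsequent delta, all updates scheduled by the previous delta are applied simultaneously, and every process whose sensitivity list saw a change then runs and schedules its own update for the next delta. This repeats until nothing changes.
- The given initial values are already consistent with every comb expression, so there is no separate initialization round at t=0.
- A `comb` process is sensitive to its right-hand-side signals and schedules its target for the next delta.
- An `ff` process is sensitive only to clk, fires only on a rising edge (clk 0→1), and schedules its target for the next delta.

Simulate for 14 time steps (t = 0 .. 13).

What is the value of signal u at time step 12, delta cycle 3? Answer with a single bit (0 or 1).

1

[bits: p,q,clk,r,u]
t=0: Δ0=01010 Δ1=01110 Δ2=00110 Δ3=10101 Δ4=10110 Δ5=10111 | 5Δ
t=1: Δ0=10111 Δ1=10011 | 1Δ
t=2: Δ0=10011 Δ1=10111 Δ2=11111 Δ3=01110 | 3Δ
t=3: Δ0=01110 Δ1=01010 | 1Δ
t=4: Δ0=01010 Δ1=01110 Δ2=00110 Δ3=10101 Δ4=10110 Δ5=10111 | 5Δ
t=5: Δ0=10111 Δ1=10011 | 1Δ
t=6: Δ0=10011 Δ1=10111 Δ2=11111 Δ3=01110 | 3Δ
t=7: Δ0=01110 Δ1=01010 | 1Δ
t=8: Δ0=01010 Δ1=01110 Δ2=00110 Δ3=10101 Δ4=10110 Δ5=10111 | 5Δ
t=9: Δ0=10111 Δ1=10011 | 1Δ
t=10: Δ0=10011 Δ1=10111 Δ2=11111 Δ3=01110 | 3Δ
t=11: Δ0=01110 Δ1=01010 | 1Δ
t=12: Δ0=01010 Δ1=01110 Δ2=00110 Δ3=10101 Δ4=10110 Δ5=10111 | 5Δ
t=13: Δ0=10111 Δ1=10011 | 1Δ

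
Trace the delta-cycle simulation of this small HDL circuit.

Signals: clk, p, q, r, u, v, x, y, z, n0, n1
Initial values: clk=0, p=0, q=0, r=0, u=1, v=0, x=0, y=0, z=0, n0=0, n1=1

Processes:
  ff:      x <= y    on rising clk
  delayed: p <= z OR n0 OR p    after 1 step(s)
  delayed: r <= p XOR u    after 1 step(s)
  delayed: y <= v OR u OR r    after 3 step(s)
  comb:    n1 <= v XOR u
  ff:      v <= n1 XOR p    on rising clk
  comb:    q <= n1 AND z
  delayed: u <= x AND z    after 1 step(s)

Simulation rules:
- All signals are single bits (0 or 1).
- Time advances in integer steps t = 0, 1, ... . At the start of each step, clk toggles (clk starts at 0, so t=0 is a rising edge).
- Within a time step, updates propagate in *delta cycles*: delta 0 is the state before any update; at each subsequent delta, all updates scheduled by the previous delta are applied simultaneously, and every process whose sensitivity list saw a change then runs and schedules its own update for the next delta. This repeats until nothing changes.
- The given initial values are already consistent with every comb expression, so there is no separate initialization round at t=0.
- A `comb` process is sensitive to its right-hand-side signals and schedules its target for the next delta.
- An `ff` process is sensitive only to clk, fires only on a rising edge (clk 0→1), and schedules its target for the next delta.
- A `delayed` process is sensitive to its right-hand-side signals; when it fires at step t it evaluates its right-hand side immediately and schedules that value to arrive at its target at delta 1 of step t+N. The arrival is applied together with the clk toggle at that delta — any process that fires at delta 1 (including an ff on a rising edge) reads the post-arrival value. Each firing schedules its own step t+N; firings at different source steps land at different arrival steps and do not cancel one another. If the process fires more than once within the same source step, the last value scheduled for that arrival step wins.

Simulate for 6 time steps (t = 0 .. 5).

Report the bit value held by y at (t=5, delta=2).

1

t0.Δ0 q=0 v=0 r=0 p=0 u=1 n0=0 x=0 z=0 y=0 clk=0 n1=1
t0.Δ1 q=0 v=0 r=0 p=0 u=1 n0=0 x=0 z=0 y=0 clk=1 n1=1
t0.Δ2 q=0 v=1 r=0 p=0 u=1 n0=0 x=0 z=0 y=0 clk=1 n1=1
t0.Δ3 q=0 v=1 r=0 p=0 u=1 n0=0 x=0 z=0 y=0 clk=1 n1=0
t1.Δ0 q=0 v=1 r=0 p=0 u=1 n0=0 x=0 z=0 y=0 clk=1 n1=0
t1.Δ1 q=0 v=1 r=0 p=0 u=1 n0=0 x=0 z=0 y=0 clk=0 n1=0
t2.Δ0 q=0 v=1 r=0 p=0 u=1 n0=0 x=0 z=0 y=0 clk=0 n1=0
t2.Δ1 q=0 v=1 r=0 p=0 u=1 n0=0 x=0 z=0 y=0 clk=1 n1=0
t2.Δ2 q=0 v=0 r=0 p=0 u=1 n0=0 x=0 z=0 y=0 clk=1 n1=0
t2.Δ3 q=0 v=0 r=0 p=0 u=1 n0=0 x=0 z=0 y=0 clk=1 n1=1
t3.Δ0 q=0 v=0 r=0 p=0 u=1 n0=0 x=0 z=0 y=0 clk=1 n1=1
t3.Δ1 q=0 v=0 r=0 p=0 u=1 n0=0 x=0 z=0 y=1 clk=0 n1=1
t4.Δ0 q=0 v=0 r=0 p=0 u=1 n0=0 x=0 z=0 y=1 clk=0 n1=1
t4.Δ1 q=0 v=0 r=0 p=0 u=1 n0=0 x=0 z=0 y=1 clk=1 n1=1
t4.Δ2 q=0 v=1 r=0 p=0 u=1 n0=0 x=1 z=0 y=1 clk=1 n1=1
t4.Δ3 q=0 v=1 r=0 p=0 u=1 n0=0 x=1 z=0 y=1 clk=1 n1=0
t5.Δ0 q=0 v=1 r=0 p=0 u=1 n0=0 x=1 z=0 y=1 clk=1 n1=0
t5.Δ1 q=0 v=1 r=0 p=0 u=0 n0=0 x=1 z=0 y=1 clk=0 n1=0
t5.Δ2 q=0 v=1 r=0 p=0 u=0 n0=0 x=1 z=0 y=1 clk=0 n1=1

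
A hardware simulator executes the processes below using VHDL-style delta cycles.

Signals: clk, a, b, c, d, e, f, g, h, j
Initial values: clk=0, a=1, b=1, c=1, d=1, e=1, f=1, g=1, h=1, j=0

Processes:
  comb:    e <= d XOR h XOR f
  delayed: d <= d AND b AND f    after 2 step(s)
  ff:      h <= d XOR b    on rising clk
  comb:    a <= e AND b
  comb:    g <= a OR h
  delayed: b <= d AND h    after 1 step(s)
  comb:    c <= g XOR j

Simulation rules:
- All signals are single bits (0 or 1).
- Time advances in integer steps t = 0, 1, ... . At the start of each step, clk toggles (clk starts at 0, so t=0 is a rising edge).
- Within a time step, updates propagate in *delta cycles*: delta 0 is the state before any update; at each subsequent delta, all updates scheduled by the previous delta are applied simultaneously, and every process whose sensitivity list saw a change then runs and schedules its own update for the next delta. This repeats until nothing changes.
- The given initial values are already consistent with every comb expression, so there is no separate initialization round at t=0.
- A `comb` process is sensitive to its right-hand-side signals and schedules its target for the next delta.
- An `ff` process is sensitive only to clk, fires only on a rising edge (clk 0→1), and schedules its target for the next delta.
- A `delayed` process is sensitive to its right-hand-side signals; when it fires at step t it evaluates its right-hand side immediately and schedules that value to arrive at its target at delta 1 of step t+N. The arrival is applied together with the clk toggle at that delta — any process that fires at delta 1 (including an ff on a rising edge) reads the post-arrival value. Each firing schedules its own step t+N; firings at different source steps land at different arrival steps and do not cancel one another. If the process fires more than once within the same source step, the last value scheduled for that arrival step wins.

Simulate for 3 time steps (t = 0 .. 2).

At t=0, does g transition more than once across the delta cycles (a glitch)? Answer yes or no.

t=0 Δ0: c=1 clk=0 a=1 h=1 j=0 f=1 d=1 e=1 b=1 g=1
  Δ1: clk:0→1
  Δ2: h:1→0
  Δ3: e:1→0
  Δ4: a:1→0
  Δ5: g:1→0
  Δ6: c:1→0
  (6Δ to stable)
t=1 Δ0: c=0 clk=1 a=0 h=0 j=0 f=1 d=1 e=0 b=1 g=0
  Δ1: clk:1→0, b:1→0
  (1Δ to stable)
t=2 Δ0: c=0 clk=0 a=0 h=0 j=0 f=1 d=1 e=0 b=0 g=0
  Δ1: clk:0→1
  Δ2: h:0→1
  Δ3: e:0→1, g:0→1
  Δ4: c:0→1
  (4Δ to stable)

no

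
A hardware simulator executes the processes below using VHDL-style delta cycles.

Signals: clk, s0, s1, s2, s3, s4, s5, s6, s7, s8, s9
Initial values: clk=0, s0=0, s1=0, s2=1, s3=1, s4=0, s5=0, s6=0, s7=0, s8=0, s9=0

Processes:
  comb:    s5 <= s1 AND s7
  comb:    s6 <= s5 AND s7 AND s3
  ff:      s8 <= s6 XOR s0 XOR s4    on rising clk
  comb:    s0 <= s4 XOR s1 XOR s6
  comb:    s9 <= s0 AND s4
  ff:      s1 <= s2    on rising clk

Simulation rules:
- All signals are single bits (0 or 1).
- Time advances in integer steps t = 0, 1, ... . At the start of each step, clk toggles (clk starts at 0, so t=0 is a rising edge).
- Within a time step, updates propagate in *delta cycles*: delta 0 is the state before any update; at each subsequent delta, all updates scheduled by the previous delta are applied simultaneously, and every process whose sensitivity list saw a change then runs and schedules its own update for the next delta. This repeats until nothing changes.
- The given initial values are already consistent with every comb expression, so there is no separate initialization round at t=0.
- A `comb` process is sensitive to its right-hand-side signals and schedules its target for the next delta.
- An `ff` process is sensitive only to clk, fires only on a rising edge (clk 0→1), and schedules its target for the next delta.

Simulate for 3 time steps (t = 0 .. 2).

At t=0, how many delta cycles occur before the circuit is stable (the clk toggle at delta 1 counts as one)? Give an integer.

3

t=0 Δ0: s3=1 s1=0 s8=0 clk=0 s6=0 s2=1 s7=0 s4=0 s9=0 s0=0 s5=0
  Δ1: clk:0→1
  Δ2: s1:0→1
  Δ3: s0:0→1
  (3Δ to stable)
t=1 Δ0: s3=1 s1=1 s8=0 clk=1 s6=0 s2=1 s7=0 s4=0 s9=0 s0=1 s5=0
  Δ1: clk:1→0
  (1Δ to stable)
t=2 Δ0: s3=1 s1=1 s8=0 clk=0 s6=0 s2=1 s7=0 s4=0 s9=0 s0=1 s5=0
  Δ1: clk:0→1
  Δ2: s8:0→1
  (2Δ to stable)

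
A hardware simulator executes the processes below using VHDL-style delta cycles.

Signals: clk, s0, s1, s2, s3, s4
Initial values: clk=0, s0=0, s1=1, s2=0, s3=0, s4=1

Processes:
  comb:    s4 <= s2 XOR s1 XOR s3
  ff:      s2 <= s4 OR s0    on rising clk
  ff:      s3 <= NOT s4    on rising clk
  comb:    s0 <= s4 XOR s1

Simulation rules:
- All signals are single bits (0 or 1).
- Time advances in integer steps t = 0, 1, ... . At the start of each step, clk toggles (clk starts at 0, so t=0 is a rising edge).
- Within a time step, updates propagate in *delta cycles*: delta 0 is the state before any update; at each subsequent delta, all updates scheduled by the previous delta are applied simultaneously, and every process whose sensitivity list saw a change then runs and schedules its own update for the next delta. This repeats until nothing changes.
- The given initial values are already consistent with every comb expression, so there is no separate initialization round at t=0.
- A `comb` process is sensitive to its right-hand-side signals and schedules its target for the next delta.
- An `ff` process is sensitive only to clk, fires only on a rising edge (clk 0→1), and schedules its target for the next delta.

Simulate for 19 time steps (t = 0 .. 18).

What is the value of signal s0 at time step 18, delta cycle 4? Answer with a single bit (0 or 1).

0

t0.Δ0 s0=0 s4=1 s2=0 clk=0 s1=1 s3=0
t0.Δ1 s0=0 s4=1 s2=0 clk=1 s1=1 s3=0
t0.Δ2 s0=0 s4=1 s2=1 clk=1 s1=1 s3=0
t0.Δ3 s0=0 s4=0 s2=1 clk=1 s1=1 s3=0
t0.Δ4 s0=1 s4=0 s2=1 clk=1 s1=1 s3=0
t1.Δ0 s0=1 s4=0 s2=1 clk=1 s1=1 s3=0
t1.Δ1 s0=1 s4=0 s2=1 clk=0 s1=1 s3=0
t2.Δ0 s0=1 s4=0 s2=1 clk=0 s1=1 s3=0
t2.Δ1 s0=1 s4=0 s2=1 clk=1 s1=1 s3=0
t2.Δ2 s0=1 s4=0 s2=1 clk=1 s1=1 s3=1
t2.Δ3 s0=1 s4=1 s2=1 clk=1 s1=1 s3=1
t2.Δ4 s0=0 s4=1 s2=1 clk=1 s1=1 s3=1
t3.Δ0 s0=0 s4=1 s2=1 clk=1 s1=1 s3=1
t3.Δ1 s0=0 s4=1 s2=1 clk=0 s1=1 s3=1
t4.Δ0 s0=0 s4=1 s2=1 clk=0 s1=1 s3=1
t4.Δ1 s0=0 s4=1 s2=1 clk=1 s1=1 s3=1
t4.Δ2 s0=0 s4=1 s2=1 clk=1 s1=1 s3=0
t4.Δ3 s0=0 s4=0 s2=1 clk=1 s1=1 s3=0
t4.Δ4 s0=1 s4=0 s2=1 clk=1 s1=1 s3=0
t5.Δ0 s0=1 s4=0 s2=1 clk=1 s1=1 s3=0
t5.Δ1 s0=1 s4=0 s2=1 clk=0 s1=1 s3=0
t6.Δ0 s0=1 s4=0 s2=1 clk=0 s1=1 s3=0
t6.Δ1 s0=1 s4=0 s2=1 clk=1 s1=1 s3=0
t6.Δ2 s0=1 s4=0 s2=1 clk=1 s1=1 s3=1
t6.Δ3 s0=1 s4=1 s2=1 clk=1 s1=1 s3=1
t6.Δ4 s0=0 s4=1 s2=1 clk=1 s1=1 s3=1
t7.Δ0 s0=0 s4=1 s2=1 clk=1 s1=1 s3=1
t7.Δ1 s0=0 s4=1 s2=1 clk=0 s1=1 s3=1
t8.Δ0 s0=0 s4=1 s2=1 clk=0 s1=1 s3=1
t8.Δ1 s0=0 s4=1 s2=1 clk=1 s1=1 s3=1
t8.Δ2 s0=0 s4=1 s2=1 clk=1 s1=1 s3=0
t8.Δ3 s0=0 s4=0 s2=1 clk=1 s1=1 s3=0
t8.Δ4 s0=1 s4=0 s2=1 clk=1 s1=1 s3=0
t9.Δ0 s0=1 s4=0 s2=1 clk=1 s1=1 s3=0
t9.Δ1 s0=1 s4=0 s2=1 clk=0 s1=1 s3=0
t10.Δ0 s0=1 s4=0 s2=1 clk=0 s1=1 s3=0
t10.Δ1 s0=1 s4=0 s2=1 clk=1 s1=1 s3=0
t10.Δ2 s0=1 s4=0 s2=1 clk=1 s1=1 s3=1
t10.Δ3 s0=1 s4=1 s2=1 clk=1 s1=1 s3=1
t10.Δ4 s0=0 s4=1 s2=1 clk=1 s1=1 s3=1
t11.Δ0 s0=0 s4=1 s2=1 clk=1 s1=1 s3=1
t11.Δ1 s0=0 s4=1 s2=1 clk=0 s1=1 s3=1
t12.Δ0 s0=0 s4=1 s2=1 clk=0 s1=1 s3=1
t12.Δ1 s0=0 s4=1 s2=1 clk=1 s1=1 s3=1
t12.Δ2 s0=0 s4=1 s2=1 clk=1 s1=1 s3=0
t12.Δ3 s0=0 s4=0 s2=1 clk=1 s1=1 s3=0
t12.Δ4 s0=1 s4=0 s2=1 clk=1 s1=1 s3=0
t13.Δ0 s0=1 s4=0 s2=1 clk=1 s1=1 s3=0
t13.Δ1 s0=1 s4=0 s2=1 clk=0 s1=1 s3=0
t14.Δ0 s0=1 s4=0 s2=1 clk=0 s1=1 s3=0
t14.Δ1 s0=1 s4=0 s2=1 clk=1 s1=1 s3=0
t14.Δ2 s0=1 s4=0 s2=1 clk=1 s1=1 s3=1
t14.Δ3 s0=1 s4=1 s2=1 clk=1 s1=1 s3=1
t14.Δ4 s0=0 s4=1 s2=1 clk=1 s1=1 s3=1
t15.Δ0 s0=0 s4=1 s2=1 clk=1 s1=1 s3=1
t15.Δ1 s0=0 s4=1 s2=1 clk=0 s1=1 s3=1
t16.Δ0 s0=0 s4=1 s2=1 clk=0 s1=1 s3=1
t16.Δ1 s0=0 s4=1 s2=1 clk=1 s1=1 s3=1
t16.Δ2 s0=0 s4=1 s2=1 clk=1 s1=1 s3=0
t16.Δ3 s0=0 s4=0 s2=1 clk=1 s1=1 s3=0
t16.Δ4 s0=1 s4=0 s2=1 clk=1 s1=1 s3=0
t17.Δ0 s0=1 s4=0 s2=1 clk=1 s1=1 s3=0
t17.Δ1 s0=1 s4=0 s2=1 clk=0 s1=1 s3=0
t18.Δ0 s0=1 s4=0 s2=1 clk=0 s1=1 s3=0
t18.Δ1 s0=1 s4=0 s2=1 clk=1 s1=1 s3=0
t18.Δ2 s0=1 s4=0 s2=1 clk=1 s1=1 s3=1
t18.Δ3 s0=1 s4=1 s2=1 clk=1 s1=1 s3=1
t18.Δ4 s0=0 s4=1 s2=1 clk=1 s1=1 s3=1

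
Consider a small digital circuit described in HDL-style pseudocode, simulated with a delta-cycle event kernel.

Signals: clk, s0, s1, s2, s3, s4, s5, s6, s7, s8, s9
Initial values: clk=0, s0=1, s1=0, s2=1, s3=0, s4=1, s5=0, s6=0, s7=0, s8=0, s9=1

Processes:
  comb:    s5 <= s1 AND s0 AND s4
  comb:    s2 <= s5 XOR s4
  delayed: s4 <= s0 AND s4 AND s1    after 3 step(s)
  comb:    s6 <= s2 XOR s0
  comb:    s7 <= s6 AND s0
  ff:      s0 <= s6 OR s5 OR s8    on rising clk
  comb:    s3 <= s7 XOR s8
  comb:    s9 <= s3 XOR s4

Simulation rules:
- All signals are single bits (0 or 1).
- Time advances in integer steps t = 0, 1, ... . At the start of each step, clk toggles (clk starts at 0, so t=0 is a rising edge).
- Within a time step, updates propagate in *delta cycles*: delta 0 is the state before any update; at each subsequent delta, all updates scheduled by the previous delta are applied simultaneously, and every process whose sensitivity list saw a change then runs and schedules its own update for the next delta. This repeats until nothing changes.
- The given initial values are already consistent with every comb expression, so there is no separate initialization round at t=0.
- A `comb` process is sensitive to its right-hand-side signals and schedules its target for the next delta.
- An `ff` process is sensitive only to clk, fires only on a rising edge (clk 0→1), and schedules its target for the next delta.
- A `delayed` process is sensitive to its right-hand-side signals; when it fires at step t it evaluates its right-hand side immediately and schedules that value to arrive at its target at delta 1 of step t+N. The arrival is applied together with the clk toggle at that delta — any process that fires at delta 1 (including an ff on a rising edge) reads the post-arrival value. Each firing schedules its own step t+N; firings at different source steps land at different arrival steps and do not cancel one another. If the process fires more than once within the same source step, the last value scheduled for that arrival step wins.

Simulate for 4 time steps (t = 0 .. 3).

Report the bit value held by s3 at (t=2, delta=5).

t0.Δ0 s9=1 s1=0 s5=0 clk=0 s7=0 s2=1 s8=0 s6=0 s0=1 s4=1 s3=0
t0.Δ1 s9=1 s1=0 s5=0 clk=1 s7=0 s2=1 s8=0 s6=0 s0=1 s4=1 s3=0
t0.Δ2 s9=1 s1=0 s5=0 clk=1 s7=0 s2=1 s8=0 s6=0 s0=0 s4=1 s3=0
t0.Δ3 s9=1 s1=0 s5=0 clk=1 s7=0 s2=1 s8=0 s6=1 s0=0 s4=1 s3=0
t1.Δ0 s9=1 s1=0 s5=0 clk=1 s7=0 s2=1 s8=0 s6=1 s0=0 s4=1 s3=0
t1.Δ1 s9=1 s1=0 s5=0 clk=0 s7=0 s2=1 s8=0 s6=1 s0=0 s4=1 s3=0
t2.Δ0 s9=1 s1=0 s5=0 clk=0 s7=0 s2=1 s8=0 s6=1 s0=0 s4=1 s3=0
t2.Δ1 s9=1 s1=0 s5=0 clk=1 s7=0 s2=1 s8=0 s6=1 s0=0 s4=1 s3=0
t2.Δ2 s9=1 s1=0 s5=0 clk=1 s7=0 s2=1 s8=0 s6=1 s0=1 s4=1 s3=0
t2.Δ3 s9=1 s1=0 s5=0 clk=1 s7=1 s2=1 s8=0 s6=0 s0=1 s4=1 s3=0
t2.Δ4 s9=1 s1=0 s5=0 clk=1 s7=0 s2=1 s8=0 s6=0 s0=1 s4=1 s3=1
t2.Δ5 s9=0 s1=0 s5=0 clk=1 s7=0 s2=1 s8=0 s6=0 s0=1 s4=1 s3=0
t2.Δ6 s9=1 s1=0 s5=0 clk=1 s7=0 s2=1 s8=0 s6=0 s0=1 s4=1 s3=0
t3.Δ0 s9=1 s1=0 s5=0 clk=1 s7=0 s2=1 s8=0 s6=0 s0=1 s4=1 s3=0
t3.Δ1 s9=1 s1=0 s5=0 clk=0 s7=0 s2=1 s8=0 s6=0 s0=1 s4=0 s3=0
t3.Δ2 s9=0 s1=0 s5=0 clk=0 s7=0 s2=0 s8=0 s6=0 s0=1 s4=0 s3=0
t3.Δ3 s9=0 s1=0 s5=0 clk=0 s7=0 s2=0 s8=0 s6=1 s0=1 s4=0 s3=0
t3.Δ4 s9=0 s1=0 s5=0 clk=0 s7=1 s2=0 s8=0 s6=1 s0=1 s4=0 s3=0
t3.Δ5 s9=0 s1=0 s5=0 clk=0 s7=1 s2=0 s8=0 s6=1 s0=1 s4=0 s3=1
t3.Δ6 s9=1 s1=0 s5=0 clk=0 s7=1 s2=0 s8=0 s6=1 s0=1 s4=0 s3=1

0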